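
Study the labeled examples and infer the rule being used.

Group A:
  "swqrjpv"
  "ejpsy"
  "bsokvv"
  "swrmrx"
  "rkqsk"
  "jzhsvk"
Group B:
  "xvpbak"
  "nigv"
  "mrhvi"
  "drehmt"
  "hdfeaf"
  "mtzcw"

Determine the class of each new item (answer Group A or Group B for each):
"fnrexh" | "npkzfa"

Group B, Group B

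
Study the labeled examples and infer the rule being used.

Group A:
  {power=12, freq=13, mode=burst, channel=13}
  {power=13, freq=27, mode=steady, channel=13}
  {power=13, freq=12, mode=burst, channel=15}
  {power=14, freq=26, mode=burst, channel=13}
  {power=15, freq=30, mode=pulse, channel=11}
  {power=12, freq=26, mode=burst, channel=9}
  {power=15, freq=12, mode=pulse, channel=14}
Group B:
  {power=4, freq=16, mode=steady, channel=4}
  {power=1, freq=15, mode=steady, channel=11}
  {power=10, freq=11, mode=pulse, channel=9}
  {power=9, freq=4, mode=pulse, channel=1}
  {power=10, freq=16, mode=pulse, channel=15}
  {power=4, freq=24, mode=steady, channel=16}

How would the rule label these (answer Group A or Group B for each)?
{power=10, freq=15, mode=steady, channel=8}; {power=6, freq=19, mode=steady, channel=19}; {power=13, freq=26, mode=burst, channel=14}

Group B, Group B, Group A

Rule: power ≥ 12. This holds for each 'Group A' example and fails for each 'Group B' one.
{power=10, freq=15, mode=steady, channel=8}: power = 10 — fails the rule, so Group B. {power=6, freq=19, mode=steady, channel=19}: power = 6 — fails the rule, so Group B. {power=13, freq=26, mode=burst, channel=14}: power = 13 — fits, so Group A.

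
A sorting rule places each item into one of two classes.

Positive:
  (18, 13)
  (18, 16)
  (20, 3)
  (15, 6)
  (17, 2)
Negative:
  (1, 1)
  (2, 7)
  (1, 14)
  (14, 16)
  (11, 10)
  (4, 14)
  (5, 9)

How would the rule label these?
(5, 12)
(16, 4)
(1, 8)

Negative, Positive, Negative

All 'Positive' examples share one property — first ≥ 15 — and every 'Negative' example lacks it.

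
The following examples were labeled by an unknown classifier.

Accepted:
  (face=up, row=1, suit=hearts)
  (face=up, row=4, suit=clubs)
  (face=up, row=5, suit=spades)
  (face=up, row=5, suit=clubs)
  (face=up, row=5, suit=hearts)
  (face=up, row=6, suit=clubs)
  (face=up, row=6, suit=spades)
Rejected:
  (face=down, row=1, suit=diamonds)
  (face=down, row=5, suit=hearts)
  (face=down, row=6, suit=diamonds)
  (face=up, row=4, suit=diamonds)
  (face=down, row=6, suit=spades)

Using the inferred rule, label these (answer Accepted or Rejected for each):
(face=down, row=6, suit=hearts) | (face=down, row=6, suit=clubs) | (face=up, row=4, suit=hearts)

Every 'Accepted' example satisfies: suit is not diamonds AND face is up. None of the 'Rejected' examples do.
(face=down, row=6, suit=hearts): Rejected (suit is hearts, face is down).
(face=down, row=6, suit=clubs): Rejected (suit is clubs, face is down).
(face=up, row=4, suit=hearts): Accepted (suit is hearts, face is up).

Rejected, Rejected, Accepted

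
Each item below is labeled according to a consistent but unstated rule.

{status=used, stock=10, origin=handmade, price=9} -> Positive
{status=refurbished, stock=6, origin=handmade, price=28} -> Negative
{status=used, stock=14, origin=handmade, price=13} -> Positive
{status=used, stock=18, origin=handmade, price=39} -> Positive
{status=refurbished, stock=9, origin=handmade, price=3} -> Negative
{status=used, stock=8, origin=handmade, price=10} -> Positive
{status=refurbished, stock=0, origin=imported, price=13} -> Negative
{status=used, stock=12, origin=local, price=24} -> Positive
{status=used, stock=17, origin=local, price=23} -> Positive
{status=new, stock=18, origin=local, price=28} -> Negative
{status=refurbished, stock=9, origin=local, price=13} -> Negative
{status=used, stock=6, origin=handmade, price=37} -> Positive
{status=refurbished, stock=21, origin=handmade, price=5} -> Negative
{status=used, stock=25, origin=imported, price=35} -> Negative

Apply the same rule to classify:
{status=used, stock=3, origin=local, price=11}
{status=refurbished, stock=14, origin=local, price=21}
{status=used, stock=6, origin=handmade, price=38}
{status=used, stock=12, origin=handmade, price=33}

The simplest hypothesis consistent with all the labels is: status is used AND stock ≤ 18.

Positive, Negative, Positive, Positive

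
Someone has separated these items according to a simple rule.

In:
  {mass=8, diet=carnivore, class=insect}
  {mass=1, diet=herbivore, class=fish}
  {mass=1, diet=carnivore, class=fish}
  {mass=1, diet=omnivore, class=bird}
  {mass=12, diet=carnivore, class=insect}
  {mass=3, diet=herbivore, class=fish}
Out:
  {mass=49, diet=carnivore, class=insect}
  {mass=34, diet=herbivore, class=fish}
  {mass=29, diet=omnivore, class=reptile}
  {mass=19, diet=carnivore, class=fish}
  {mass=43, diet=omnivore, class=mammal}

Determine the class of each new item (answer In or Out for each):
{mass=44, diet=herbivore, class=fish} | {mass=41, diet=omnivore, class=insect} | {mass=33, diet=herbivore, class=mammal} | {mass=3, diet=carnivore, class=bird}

The classifier is using: mass ≤ 12.

Out, Out, Out, In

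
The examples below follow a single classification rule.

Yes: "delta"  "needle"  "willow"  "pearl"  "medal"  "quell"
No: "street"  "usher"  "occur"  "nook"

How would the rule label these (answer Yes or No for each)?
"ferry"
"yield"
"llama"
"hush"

All 'Yes' examples share one property — contains 'l' — and every 'No' example lacks it.
No: "ferry", since no 'l'. Yes: "yield", since has 'l'. Yes: "llama", since has 'l'. No: "hush", since no 'l'.

No, Yes, Yes, No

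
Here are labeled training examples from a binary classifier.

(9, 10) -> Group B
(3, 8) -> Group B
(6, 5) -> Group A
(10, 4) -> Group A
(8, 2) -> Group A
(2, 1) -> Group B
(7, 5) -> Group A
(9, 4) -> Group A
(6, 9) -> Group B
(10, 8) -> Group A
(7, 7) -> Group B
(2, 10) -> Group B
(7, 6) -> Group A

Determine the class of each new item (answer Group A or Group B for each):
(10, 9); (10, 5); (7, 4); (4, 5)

The pattern is that an item is 'Group A' exactly when: first > second AND sum ≥ 10.
(10, 9): 10 > 9, 10+9 = 19, satisfies this → Group A.
(10, 5): 10 > 5, 10+5 = 15, satisfies this → Group A.
(7, 4): 7 > 4, 7+4 = 11, satisfies this → Group A.
(4, 5): 4 < 5, 4+5 = 9, lacks this property → Group B.

Group A, Group A, Group A, Group B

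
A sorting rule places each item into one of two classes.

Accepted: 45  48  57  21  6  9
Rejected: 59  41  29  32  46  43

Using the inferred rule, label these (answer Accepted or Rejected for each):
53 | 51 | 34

Rejected, Accepted, Rejected

Rule: multiple of 3. This holds for each 'Accepted' example and fails for each 'Rejected' one.
53: 53 = 3·17 + 2 — does not pass, so Rejected.
51: 51 = 3·17 — qualifies, so Accepted.
34: 34 = 3·11 + 1 — does not pass, so Rejected.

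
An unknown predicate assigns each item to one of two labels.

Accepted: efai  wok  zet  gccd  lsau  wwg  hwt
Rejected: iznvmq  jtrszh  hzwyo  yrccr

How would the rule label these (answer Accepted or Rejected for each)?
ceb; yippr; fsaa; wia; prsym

The simplest hypothesis consistent with all the labels is: length ≤ 4.
ceb → length 3 → Accepted.
yippr → length 5 → Rejected.
fsaa → length 4 → Accepted.
wia → length 3 → Accepted.
prsym → length 5 → Rejected.

Accepted, Rejected, Accepted, Accepted, Rejected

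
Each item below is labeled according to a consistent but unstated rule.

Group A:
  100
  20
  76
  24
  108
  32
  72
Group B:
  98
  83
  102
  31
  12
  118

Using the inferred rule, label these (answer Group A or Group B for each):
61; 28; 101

Group B, Group A, Group B

The pattern is that an item is 'Group A' exactly when: multiple of 4 AND at least 20.
61 — 61 = 4·15 + 1, 61 ≥ 20, hence Group B. 28 — 28 = 4·7, 28 ≥ 20, hence Group A. 101 — 101 = 4·25 + 1, 101 ≥ 20, hence Group B.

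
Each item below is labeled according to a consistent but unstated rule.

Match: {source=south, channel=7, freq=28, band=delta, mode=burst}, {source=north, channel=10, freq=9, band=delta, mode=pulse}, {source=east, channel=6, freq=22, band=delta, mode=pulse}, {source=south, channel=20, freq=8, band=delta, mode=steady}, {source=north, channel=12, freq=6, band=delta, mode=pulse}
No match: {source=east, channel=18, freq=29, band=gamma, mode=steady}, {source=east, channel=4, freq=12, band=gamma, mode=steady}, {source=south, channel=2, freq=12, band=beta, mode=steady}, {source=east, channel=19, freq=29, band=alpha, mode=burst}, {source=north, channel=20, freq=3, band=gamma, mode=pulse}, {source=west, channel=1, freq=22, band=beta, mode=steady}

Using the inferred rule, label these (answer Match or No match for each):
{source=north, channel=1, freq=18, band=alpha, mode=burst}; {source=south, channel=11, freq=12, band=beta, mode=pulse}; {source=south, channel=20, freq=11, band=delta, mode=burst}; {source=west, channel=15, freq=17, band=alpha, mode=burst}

A rule that fits every label: band is delta — true of each 'Match' example, false of each 'No match' one.
{source=north, channel=1, freq=18, band=alpha, mode=burst} → band is alpha → No match.
{source=south, channel=11, freq=12, band=beta, mode=pulse} → band is beta → No match.
{source=south, channel=20, freq=11, band=delta, mode=burst} → band is delta → Match.
{source=west, channel=15, freq=17, band=alpha, mode=burst} → band is alpha → No match.

No match, No match, Match, No match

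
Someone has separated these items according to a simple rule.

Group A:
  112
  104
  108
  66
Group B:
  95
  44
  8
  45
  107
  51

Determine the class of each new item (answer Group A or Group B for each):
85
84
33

The common property of the 'Group A' items is: even AND at least 45. No 'Group B' item has it.
85: 85 is odd, 85 ≥ 45, fails the rule → Group B.
84: 84 is even, 84 ≥ 45, qualifies → Group A.
33: 33 is odd, 33 < 45, fails the rule → Group B.

Group B, Group A, Group B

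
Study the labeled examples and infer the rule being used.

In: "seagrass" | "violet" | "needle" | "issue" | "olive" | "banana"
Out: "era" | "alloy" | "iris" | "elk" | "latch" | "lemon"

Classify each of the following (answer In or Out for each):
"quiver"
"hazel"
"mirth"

In, Out, Out

The rule appears to be: has ≥ 3 vowels.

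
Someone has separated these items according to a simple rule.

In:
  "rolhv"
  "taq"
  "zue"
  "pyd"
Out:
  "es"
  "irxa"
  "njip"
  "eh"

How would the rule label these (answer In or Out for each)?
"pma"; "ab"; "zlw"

In, Out, In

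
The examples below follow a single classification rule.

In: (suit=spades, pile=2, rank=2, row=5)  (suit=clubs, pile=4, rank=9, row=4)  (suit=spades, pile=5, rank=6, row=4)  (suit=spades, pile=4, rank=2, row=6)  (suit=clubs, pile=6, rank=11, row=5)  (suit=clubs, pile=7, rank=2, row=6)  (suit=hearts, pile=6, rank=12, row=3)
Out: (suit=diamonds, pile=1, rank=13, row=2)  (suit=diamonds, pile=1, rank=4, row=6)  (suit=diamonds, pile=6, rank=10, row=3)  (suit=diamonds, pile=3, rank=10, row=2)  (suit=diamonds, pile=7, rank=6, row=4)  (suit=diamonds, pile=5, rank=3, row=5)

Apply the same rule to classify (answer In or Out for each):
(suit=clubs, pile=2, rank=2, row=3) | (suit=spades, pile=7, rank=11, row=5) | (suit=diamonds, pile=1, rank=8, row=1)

The common property of the 'In' items is: suit is not diamonds. No 'Out' item has it.

In, In, Out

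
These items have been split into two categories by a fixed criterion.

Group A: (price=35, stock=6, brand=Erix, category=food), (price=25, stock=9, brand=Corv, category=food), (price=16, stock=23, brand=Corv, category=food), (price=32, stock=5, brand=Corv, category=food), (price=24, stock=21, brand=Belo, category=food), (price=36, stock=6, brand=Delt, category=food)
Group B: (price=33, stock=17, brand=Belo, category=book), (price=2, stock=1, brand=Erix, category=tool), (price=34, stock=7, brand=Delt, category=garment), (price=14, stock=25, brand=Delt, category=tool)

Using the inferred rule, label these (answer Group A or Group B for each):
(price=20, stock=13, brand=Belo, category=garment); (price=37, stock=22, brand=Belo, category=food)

Group B, Group A

The pattern is that an item is 'Group A' exactly when: category is food.
(price=20, stock=13, brand=Belo, category=garment): category is garment — lacks this property, so Group B.
(price=37, stock=22, brand=Belo, category=food): category is food — fits, so Group A.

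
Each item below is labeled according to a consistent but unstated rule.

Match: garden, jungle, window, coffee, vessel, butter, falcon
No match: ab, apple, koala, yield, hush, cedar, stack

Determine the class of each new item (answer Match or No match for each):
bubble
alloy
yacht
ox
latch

The common property of the 'Match' items is: length 6. No 'No match' item has it.
Match: bubble, since length 6.
No match: alloy, since length 5.
No match: yacht, since length 5.
No match: ox, since length 2.
No match: latch, since length 5.

Match, No match, No match, No match, No match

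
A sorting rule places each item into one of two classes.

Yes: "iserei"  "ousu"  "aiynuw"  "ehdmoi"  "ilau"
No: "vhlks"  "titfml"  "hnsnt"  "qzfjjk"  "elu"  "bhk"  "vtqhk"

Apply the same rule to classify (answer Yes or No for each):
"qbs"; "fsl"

No, No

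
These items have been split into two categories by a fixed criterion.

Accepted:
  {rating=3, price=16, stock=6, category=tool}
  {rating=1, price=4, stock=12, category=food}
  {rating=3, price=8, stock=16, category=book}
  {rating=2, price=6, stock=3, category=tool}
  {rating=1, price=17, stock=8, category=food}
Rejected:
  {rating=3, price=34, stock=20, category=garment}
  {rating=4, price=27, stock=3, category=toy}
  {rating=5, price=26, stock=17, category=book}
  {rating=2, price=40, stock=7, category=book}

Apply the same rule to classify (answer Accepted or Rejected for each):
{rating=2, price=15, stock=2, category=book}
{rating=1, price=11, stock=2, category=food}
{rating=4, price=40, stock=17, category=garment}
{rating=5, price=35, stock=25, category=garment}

A rule that fits every label: price ≤ 17 — true of each 'Accepted' example, false of each 'Rejected' one.
{rating=2, price=15, stock=2, category=book} → price = 15 → Accepted.
{rating=1, price=11, stock=2, category=food} → price = 11 → Accepted.
{rating=4, price=40, stock=17, category=garment} → price = 40 → Rejected.
{rating=5, price=35, stock=25, category=garment} → price = 35 → Rejected.

Accepted, Accepted, Rejected, Rejected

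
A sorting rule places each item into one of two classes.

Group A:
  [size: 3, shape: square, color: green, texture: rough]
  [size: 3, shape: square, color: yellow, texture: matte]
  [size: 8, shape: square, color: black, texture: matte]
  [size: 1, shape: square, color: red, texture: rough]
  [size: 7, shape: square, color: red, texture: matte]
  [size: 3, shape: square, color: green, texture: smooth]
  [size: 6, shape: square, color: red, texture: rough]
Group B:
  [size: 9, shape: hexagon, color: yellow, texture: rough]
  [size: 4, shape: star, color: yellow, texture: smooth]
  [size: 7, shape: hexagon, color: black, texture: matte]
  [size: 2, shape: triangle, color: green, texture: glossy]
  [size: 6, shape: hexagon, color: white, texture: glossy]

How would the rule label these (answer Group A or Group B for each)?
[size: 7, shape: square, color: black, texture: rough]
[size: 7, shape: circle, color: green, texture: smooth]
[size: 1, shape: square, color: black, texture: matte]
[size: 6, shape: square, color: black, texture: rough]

Checking candidate rules against both groups, what survives is: shape is square.
[size: 7, shape: square, color: black, texture: rough]: Group A (shape is square). [size: 7, shape: circle, color: green, texture: smooth]: Group B (shape is circle). [size: 1, shape: square, color: black, texture: matte]: Group A (shape is square). [size: 6, shape: square, color: black, texture: rough]: Group A (shape is square).

Group A, Group B, Group A, Group A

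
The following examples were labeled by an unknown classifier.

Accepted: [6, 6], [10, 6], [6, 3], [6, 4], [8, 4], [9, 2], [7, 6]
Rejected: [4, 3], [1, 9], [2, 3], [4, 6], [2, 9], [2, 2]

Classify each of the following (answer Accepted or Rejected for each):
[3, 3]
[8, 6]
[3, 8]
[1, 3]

The rule appears to be: first ≥ 6.
Rejected: [3, 3], since first 3.
Accepted: [8, 6], since first 8.
Rejected: [3, 8], since first 3.
Rejected: [1, 3], since first 1.

Rejected, Accepted, Rejected, Rejected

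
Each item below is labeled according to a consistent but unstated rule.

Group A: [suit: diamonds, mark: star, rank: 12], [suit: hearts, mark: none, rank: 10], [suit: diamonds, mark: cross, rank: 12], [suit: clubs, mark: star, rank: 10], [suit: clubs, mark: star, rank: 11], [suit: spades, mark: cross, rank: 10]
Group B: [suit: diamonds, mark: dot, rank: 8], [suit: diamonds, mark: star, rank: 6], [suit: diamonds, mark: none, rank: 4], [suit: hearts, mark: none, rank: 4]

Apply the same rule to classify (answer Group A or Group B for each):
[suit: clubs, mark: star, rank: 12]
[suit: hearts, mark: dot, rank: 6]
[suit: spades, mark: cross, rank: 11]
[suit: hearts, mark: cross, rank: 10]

The distinguishing property — rank ≥ 10 — holds for all the 'Group A' cases and none of the 'Group B' cases.
[suit: clubs, mark: star, rank: 12]: rank = 12 — has this property, so Group A. [suit: hearts, mark: dot, rank: 6]: rank = 6 — fails the rule, so Group B. [suit: spades, mark: cross, rank: 11]: rank = 11 — has this property, so Group A. [suit: hearts, mark: cross, rank: 10]: rank = 10 — has this property, so Group A.

Group A, Group B, Group A, Group A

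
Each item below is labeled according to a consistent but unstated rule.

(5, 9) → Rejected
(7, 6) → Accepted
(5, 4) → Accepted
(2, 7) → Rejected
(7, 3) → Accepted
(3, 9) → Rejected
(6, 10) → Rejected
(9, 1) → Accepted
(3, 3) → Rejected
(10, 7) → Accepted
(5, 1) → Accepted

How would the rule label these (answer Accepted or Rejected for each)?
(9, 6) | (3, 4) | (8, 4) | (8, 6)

Accepted, Rejected, Accepted, Accepted

A rule that fits every label: first > second — true of each 'Accepted' example, false of each 'Rejected' one.
(9, 6): 9 > 6, qualifies → Accepted. (3, 4): 3 < 4, fails this test → Rejected. (8, 4): 8 > 4, qualifies → Accepted. (8, 6): 8 > 6, qualifies → Accepted.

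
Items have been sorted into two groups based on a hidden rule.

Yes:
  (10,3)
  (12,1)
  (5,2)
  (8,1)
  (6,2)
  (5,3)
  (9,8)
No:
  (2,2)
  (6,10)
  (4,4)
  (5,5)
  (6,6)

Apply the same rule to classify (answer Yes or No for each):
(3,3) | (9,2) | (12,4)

Checking candidate rules against both groups, what survives is: first > second.
(3,3): 3 = 3, doesn't qualify → No. (9,2): 9 > 2, fits → Yes. (12,4): 12 > 4, fits → Yes.

No, Yes, Yes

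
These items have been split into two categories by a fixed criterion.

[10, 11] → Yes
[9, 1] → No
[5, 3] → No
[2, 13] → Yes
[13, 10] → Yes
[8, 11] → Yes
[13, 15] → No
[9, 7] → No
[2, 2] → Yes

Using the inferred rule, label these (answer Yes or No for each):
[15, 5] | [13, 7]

No, No

The classifier is using: product is even.
[15, 5]: 15·5 = 75 — lacks this property, so No. [13, 7]: 13·7 = 91 — lacks this property, so No.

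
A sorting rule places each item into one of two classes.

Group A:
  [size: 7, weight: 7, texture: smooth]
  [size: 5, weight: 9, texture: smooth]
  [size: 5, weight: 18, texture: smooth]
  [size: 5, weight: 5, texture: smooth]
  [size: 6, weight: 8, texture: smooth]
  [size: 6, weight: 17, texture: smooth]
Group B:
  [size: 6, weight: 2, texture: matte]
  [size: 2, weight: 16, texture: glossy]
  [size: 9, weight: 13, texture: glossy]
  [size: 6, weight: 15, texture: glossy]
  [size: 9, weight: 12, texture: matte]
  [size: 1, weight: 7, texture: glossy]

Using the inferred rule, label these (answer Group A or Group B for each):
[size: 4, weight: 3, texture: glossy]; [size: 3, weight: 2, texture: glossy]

The simplest hypothesis consistent with all the labels is: texture is smooth.

Group B, Group B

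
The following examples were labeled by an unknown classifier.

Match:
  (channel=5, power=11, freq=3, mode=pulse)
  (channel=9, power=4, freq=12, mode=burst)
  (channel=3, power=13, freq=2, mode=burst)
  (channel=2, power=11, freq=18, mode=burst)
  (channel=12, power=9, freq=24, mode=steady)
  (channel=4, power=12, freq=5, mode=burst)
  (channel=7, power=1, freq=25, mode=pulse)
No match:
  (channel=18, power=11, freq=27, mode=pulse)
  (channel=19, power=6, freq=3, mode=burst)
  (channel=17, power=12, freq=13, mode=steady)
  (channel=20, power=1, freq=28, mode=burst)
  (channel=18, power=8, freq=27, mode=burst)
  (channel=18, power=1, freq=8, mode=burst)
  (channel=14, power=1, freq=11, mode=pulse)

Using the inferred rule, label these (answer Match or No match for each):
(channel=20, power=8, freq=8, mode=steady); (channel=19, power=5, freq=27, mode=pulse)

No match, No match

The simplest hypothesis consistent with all the labels is: channel ≤ 12.
(channel=20, power=8, freq=8, mode=steady): channel = 20, does not pass → No match. (channel=19, power=5, freq=27, mode=pulse): channel = 19, does not pass → No match.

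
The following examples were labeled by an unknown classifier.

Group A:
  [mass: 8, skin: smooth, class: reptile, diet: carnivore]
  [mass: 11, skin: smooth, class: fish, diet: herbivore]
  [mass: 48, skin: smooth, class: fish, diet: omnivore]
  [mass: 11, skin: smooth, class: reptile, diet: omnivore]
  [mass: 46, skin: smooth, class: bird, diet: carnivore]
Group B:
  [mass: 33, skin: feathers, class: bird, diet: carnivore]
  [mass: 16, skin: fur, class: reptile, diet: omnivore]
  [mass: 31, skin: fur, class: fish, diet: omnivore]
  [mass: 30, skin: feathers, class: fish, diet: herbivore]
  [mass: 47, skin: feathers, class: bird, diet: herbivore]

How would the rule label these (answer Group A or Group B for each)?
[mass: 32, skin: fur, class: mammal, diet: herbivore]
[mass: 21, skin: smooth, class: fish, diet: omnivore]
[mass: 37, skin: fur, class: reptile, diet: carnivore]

Every 'Group A' example satisfies: skin is smooth. None of the 'Group B' examples do.

Group B, Group A, Group B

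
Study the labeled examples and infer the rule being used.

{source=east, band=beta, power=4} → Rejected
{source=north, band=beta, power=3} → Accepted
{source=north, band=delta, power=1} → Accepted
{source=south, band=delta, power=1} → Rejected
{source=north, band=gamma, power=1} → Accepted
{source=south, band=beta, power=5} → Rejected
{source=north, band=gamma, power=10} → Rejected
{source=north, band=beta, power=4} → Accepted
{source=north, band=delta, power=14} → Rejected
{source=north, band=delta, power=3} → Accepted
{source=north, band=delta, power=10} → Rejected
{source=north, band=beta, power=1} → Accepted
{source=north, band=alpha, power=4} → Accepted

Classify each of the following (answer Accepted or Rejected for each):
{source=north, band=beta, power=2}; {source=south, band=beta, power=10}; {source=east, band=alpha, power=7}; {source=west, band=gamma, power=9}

A rule that fits every label: source is north AND power ≤ 4 — true of each 'Accepted' example, false of each 'Rejected' one.
{source=north, band=beta, power=2}: Accepted (source is north, power = 2). {source=south, band=beta, power=10}: Rejected (source is south, power = 10). {source=east, band=alpha, power=7}: Rejected (source is east, power = 7). {source=west, band=gamma, power=9}: Rejected (source is west, power = 9).

Accepted, Rejected, Rejected, Rejected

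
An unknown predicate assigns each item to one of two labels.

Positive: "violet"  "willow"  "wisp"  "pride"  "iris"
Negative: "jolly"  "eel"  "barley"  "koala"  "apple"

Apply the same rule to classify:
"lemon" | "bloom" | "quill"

The distinguishing property — contains 'i' — holds for all the 'Positive' cases and none of the 'Negative' cases.

Negative, Negative, Positive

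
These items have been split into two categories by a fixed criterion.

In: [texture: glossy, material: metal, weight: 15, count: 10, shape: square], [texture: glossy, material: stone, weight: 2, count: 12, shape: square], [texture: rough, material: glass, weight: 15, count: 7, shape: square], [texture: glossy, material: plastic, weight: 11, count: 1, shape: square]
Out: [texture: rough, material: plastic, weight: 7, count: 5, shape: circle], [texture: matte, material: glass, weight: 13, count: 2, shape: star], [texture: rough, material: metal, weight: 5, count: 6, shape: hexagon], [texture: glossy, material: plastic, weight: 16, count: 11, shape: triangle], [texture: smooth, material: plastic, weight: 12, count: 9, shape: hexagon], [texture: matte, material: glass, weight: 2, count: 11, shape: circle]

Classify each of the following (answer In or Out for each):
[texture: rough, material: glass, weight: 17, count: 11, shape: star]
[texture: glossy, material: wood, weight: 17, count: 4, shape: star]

Out, Out

All 'In' examples share one property — shape is square — and every 'Out' example lacks it.
[texture: rough, material: glass, weight: 17, count: 11, shape: star] → shape is star → Out. [texture: glossy, material: wood, weight: 17, count: 4, shape: star] → shape is star → Out.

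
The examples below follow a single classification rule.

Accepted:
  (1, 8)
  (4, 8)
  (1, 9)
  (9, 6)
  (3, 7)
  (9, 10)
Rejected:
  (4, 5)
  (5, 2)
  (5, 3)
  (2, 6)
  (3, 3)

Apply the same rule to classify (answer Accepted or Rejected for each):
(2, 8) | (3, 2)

Accepted, Rejected

One predicate separates the groups cleanly: max ≥ 7.
(2, 8): max 8, checks out → Accepted. (3, 2): max 3, fails the rule → Rejected.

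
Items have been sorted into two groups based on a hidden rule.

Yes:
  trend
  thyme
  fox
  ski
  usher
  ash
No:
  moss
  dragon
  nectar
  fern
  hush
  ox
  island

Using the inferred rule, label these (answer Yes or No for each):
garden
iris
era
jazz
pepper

A rule that fits every label: odd length — true of each 'Yes' example, false of each 'No' one.
garden: length 6 — fails this test, so No. iris: length 4 — fails this test, so No. era: length 3 — fits, so Yes. jazz: length 4 — fails this test, so No. pepper: length 6 — fails this test, so No.

No, No, Yes, No, No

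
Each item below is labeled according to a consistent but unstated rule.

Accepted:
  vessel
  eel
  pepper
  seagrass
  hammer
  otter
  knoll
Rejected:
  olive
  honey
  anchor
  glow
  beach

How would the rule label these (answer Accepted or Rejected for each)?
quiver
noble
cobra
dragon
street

Rejected, Rejected, Rejected, Rejected, Accepted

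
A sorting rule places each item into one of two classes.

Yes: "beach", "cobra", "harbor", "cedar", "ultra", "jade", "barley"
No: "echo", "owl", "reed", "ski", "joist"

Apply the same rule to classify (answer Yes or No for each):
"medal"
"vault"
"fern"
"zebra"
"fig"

The classifier is using: contains 'a'.
"medal" → has 'a' → Yes. "vault" → has 'a' → Yes. "fern" → no 'a' → No. "zebra" → has 'a' → Yes. "fig" → no 'a' → No.

Yes, Yes, No, Yes, No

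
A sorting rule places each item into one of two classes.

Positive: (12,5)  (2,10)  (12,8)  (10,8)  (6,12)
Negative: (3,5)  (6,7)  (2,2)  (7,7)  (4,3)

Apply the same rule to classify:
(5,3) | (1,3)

The pattern is that an item is 'Positive' exactly when: max ≥ 8.

Negative, Negative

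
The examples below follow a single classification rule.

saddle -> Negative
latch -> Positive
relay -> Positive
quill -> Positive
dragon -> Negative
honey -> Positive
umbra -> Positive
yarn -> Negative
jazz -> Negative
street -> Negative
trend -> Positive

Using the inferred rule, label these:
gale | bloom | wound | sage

Negative, Positive, Positive, Negative

The common property of the 'Positive' items is: odd length. No 'Negative' item has it.
gale: length 4 — fails this test, so Negative. bloom: length 5 — has this property, so Positive. wound: length 5 — has this property, so Positive. sage: length 4 — fails this test, so Negative.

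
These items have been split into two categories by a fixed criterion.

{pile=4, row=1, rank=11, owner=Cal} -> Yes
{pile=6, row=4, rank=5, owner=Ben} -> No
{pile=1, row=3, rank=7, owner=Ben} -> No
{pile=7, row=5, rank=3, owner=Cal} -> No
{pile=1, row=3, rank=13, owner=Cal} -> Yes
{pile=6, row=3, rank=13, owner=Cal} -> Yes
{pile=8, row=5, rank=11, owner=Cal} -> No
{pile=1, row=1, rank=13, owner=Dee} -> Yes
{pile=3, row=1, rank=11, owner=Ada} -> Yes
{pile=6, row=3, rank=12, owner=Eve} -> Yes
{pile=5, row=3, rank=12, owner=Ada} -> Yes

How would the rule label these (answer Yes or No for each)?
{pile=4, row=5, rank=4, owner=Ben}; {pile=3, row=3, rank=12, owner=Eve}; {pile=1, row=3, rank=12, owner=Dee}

No, Yes, Yes

All 'Yes' examples share one property — row ≤ 3 AND rank ≥ 11 — and every 'No' example lacks it.
{pile=4, row=5, rank=4, owner=Ben} → row = 5, rank = 4 → No. {pile=3, row=3, rank=12, owner=Eve} → row = 3, rank = 12 → Yes. {pile=1, row=3, rank=12, owner=Dee} → row = 3, rank = 12 → Yes.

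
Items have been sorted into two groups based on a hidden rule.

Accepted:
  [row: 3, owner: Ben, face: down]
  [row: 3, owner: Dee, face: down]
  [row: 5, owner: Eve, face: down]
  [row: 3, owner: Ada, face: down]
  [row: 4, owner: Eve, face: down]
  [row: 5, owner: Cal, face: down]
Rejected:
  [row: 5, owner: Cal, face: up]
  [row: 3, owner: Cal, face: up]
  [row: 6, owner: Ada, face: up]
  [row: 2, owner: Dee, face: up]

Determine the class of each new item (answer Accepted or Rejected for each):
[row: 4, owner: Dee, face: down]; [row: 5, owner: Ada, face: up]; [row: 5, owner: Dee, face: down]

All 'Accepted' examples share one property — face is down — and every 'Rejected' example lacks it.
[row: 4, owner: Dee, face: down] — face is down, hence Accepted. [row: 5, owner: Ada, face: up] — face is up, hence Rejected. [row: 5, owner: Dee, face: down] — face is down, hence Accepted.

Accepted, Rejected, Accepted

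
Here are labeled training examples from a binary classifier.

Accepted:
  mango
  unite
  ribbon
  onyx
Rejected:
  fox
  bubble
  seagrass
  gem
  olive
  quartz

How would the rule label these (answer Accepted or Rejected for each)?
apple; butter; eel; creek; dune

Checking candidate rules against both groups, what survives is: contains 'n'.

Rejected, Rejected, Rejected, Rejected, Accepted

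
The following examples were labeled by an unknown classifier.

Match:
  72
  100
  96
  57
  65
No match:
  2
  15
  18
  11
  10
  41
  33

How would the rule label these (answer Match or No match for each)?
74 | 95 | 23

Match, Match, No match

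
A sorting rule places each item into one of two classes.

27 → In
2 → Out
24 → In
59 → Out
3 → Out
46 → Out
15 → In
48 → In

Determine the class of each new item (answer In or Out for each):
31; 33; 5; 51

The classifier is using: multiple of 3 AND at least 15.
31 → 31 = 3·10 + 1, 31 ≥ 15 → Out.
33 → 33 = 3·11, 33 ≥ 15 → In.
5 → 5 = 3·1 + 2, 5 < 15 → Out.
51 → 51 = 3·17, 51 ≥ 15 → In.

Out, In, Out, In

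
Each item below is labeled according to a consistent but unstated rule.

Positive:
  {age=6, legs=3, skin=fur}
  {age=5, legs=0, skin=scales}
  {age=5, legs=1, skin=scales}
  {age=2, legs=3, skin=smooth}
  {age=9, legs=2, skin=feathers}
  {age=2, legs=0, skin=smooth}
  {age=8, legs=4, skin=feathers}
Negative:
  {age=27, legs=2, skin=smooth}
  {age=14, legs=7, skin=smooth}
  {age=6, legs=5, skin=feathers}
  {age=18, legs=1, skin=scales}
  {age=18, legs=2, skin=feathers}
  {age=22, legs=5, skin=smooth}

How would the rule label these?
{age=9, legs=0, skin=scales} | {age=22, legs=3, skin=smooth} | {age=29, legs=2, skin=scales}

Positive, Negative, Negative

The simplest hypothesis consistent with all the labels is: age ≤ 9 AND legs ≤ 4.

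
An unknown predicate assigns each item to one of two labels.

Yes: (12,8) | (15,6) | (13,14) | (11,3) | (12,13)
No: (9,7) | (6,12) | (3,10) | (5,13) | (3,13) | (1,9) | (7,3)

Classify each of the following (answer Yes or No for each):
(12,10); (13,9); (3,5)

The rule appears to be: first ≥ 10.

Yes, Yes, No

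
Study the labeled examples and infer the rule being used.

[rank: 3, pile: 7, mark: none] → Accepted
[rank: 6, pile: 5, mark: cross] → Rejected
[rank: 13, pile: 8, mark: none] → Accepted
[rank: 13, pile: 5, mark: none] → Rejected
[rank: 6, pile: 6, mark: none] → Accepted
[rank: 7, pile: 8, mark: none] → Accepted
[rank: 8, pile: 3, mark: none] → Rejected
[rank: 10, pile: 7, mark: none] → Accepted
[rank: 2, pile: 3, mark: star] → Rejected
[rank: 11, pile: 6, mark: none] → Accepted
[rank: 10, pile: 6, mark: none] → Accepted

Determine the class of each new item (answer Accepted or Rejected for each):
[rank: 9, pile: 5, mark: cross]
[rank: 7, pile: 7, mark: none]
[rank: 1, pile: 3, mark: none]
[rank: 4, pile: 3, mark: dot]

The simplest hypothesis consistent with all the labels is: pile ≥ 6.

Rejected, Accepted, Rejected, Rejected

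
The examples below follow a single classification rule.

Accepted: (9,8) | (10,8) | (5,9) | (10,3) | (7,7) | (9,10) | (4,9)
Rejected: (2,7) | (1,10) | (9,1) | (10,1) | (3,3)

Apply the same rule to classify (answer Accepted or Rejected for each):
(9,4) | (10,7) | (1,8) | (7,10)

Accepted, Accepted, Rejected, Accepted

A rule that fits every label: sum ≥ 13 — true of each 'Accepted' example, false of each 'Rejected' one.
(9,4): 9+4 = 13, has this property → Accepted. (10,7): 10+7 = 17, has this property → Accepted. (1,8): 1+8 = 9, lacks this property → Rejected. (7,10): 7+10 = 17, has this property → Accepted.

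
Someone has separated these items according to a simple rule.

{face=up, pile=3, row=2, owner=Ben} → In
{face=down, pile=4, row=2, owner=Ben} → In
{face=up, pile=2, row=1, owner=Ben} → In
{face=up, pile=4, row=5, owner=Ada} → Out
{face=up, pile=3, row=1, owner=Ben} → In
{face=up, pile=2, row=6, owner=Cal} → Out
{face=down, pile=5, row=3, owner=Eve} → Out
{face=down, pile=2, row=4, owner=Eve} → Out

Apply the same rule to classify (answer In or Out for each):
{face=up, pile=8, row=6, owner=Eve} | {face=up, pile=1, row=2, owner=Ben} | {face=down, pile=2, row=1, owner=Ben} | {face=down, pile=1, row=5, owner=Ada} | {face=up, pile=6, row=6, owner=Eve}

Out, In, In, Out, Out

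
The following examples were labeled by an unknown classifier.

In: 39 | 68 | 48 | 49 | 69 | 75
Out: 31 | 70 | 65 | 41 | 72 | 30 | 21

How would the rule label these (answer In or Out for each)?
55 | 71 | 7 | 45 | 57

One predicate separates the groups cleanly: digit sum ≥ 12.
55 — digit sum 5+5 = 10, hence Out.
71 — digit sum 7+1 = 8, hence Out.
7 — digit sum 7, hence Out.
45 — digit sum 4+5 = 9, hence Out.
57 — digit sum 5+7 = 12, hence In.

Out, Out, Out, Out, In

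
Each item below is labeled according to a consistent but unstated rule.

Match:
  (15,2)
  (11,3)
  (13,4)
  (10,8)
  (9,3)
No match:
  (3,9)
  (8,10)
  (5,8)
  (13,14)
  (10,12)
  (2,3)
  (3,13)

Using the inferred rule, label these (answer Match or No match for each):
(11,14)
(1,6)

No match, No match

'Match' ⟺ first > second.
(11,14): No match (11 < 14). (1,6): No match (1 < 6).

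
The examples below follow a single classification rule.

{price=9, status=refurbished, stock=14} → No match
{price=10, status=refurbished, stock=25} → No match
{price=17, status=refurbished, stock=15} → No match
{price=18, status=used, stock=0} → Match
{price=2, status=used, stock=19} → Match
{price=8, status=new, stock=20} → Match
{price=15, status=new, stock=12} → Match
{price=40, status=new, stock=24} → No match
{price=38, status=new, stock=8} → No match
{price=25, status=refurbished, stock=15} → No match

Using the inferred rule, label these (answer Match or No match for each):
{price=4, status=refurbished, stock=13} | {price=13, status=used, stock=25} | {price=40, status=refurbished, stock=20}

No match, Match, No match

Rule: status is not refurbished AND price ≤ 18. This holds for each 'Match' example and fails for each 'No match' one.
{price=4, status=refurbished, stock=13} — status is refurbished, price = 4, hence No match. {price=13, status=used, stock=25} — status is used, price = 13, hence Match. {price=40, status=refurbished, stock=20} — status is refurbished, price = 40, hence No match.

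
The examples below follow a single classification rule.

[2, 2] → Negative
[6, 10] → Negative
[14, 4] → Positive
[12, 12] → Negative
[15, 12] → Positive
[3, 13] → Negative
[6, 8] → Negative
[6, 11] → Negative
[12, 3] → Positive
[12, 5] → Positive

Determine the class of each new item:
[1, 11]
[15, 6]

Negative, Positive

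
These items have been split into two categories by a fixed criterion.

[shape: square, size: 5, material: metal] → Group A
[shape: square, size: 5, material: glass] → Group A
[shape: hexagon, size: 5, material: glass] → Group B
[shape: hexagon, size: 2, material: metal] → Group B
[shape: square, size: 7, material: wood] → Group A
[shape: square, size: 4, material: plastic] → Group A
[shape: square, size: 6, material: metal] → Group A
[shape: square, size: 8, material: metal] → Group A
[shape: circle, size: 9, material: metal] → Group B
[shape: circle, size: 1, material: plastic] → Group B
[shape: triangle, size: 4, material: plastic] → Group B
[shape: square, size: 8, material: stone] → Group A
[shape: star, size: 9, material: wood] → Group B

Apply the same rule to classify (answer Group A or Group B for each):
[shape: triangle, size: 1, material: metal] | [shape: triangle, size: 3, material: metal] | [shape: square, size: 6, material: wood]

Group B, Group B, Group A

The pattern is that an item is 'Group A' exactly when: shape is square.
[shape: triangle, size: 1, material: metal]: shape is triangle, does not fit → Group B. [shape: triangle, size: 3, material: metal]: shape is triangle, does not fit → Group B. [shape: square, size: 6, material: wood]: shape is square, matches → Group A.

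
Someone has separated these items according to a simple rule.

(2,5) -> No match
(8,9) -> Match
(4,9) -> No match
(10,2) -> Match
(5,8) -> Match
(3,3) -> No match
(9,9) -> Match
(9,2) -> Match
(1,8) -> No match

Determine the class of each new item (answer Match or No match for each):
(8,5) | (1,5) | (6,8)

Match, No match, Match

The simplest hypothesis consistent with all the labels is: first ≥ 5.
(8,5): first 8, fits → Match.
(1,5): first 1, doesn't match → No match.
(6,8): first 6, fits → Match.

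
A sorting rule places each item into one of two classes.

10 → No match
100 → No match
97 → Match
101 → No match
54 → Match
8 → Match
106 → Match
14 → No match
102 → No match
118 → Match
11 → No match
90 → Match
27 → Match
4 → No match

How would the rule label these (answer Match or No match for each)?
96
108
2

Rule: digit sum ≥ 6. This holds for each 'Match' example and fails for each 'No match' one.
Match: 96, since digit sum 9+6 = 15.
Match: 108, since digit sum 1+0+8 = 9.
No match: 2, since digit sum 2.

Match, Match, No match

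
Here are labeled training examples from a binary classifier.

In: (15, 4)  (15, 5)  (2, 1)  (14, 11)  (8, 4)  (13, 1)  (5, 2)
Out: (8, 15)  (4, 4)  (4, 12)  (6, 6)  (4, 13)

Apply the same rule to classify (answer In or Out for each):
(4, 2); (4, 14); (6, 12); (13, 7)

In, Out, Out, In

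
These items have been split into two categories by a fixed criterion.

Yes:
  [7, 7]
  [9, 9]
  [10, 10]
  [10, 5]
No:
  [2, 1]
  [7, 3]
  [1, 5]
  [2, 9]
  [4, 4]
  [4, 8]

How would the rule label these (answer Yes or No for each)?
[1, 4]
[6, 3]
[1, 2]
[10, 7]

No, No, No, Yes

Every 'Yes' example satisfies: sum ≥ 14. None of the 'No' examples do.
[1, 4] → 1+4 = 5 → No.
[6, 3] → 6+3 = 9 → No.
[1, 2] → 1+2 = 3 → No.
[10, 7] → 10+7 = 17 → Yes.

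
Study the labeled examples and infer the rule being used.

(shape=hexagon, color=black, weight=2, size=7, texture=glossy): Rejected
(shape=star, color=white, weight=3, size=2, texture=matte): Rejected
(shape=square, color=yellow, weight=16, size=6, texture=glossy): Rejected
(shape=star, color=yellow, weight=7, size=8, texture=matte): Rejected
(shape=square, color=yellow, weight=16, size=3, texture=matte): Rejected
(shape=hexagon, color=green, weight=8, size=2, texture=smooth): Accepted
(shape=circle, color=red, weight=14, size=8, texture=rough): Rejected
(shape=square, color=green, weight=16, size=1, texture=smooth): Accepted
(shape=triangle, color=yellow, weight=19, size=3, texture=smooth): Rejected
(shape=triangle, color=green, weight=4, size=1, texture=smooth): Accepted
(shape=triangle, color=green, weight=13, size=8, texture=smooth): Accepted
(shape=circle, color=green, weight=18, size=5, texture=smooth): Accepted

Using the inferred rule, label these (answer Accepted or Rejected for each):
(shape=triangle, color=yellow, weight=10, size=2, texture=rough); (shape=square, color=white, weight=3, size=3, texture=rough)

Rejected, Rejected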